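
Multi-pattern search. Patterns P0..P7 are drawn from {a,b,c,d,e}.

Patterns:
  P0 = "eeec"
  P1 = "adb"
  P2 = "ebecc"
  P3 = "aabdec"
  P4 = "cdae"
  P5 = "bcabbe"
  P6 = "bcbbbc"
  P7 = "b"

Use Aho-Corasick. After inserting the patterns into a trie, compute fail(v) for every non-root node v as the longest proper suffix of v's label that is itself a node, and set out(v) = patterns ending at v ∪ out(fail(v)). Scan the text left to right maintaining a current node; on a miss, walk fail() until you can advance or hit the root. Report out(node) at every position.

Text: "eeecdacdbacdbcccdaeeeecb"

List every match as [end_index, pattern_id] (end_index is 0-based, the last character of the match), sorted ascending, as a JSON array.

Build automaton:
Trie (insert patterns):
  n0 'ε': a→5 b→21 c→17 e→1
  n1 'e': b→8 e→2
  n2 'ee': e→3
  n3 'eee': c→4
  n4 'eeec': ·  ←P0
  n5 'a': a→12 d→6
  n6 'ad': b→7
  n7 'adb': ·  ←P1
  n8 'eb': e→9
  n9 'ebe': c→10
  n10 'ebec': c→11
  n11 'ebecc': ·  ←P2
  n12 'aa': b→13
  n13 'aab': d→14
  n14 'aabd': e→15
  n15 'aabde': c→16
  n16 'aabdec': ·  ←P3
  n17 'c': d→18
  n18 'cd': a→19
  n19 'cda': e→20
  n20 'cdae': ·  ←P4
  n21 'b': c→22  ←P7
  n22 'bc': a→23 b→27
  n23 'bca': b→24
  n24 'bcab': b→25
  n25 'bcabb': e→26
  n26 'bcabbe': ·  ←P5
  n27 'bcb': b→28
  n28 'bcbb': b→29
  n29 'bcbbb': c→30
  n30 'bcbbbc': ·  ←P6

Failure links (BFS by depth):
  n1('e'): parent n0 fail=0; on 'e' 0 → fail=0;  out ∅∪∅=∅
  n5('a'): parent n0 fail=0; on 'a' 0 → fail=0;  out ∅∪∅=∅
  n17('c'): parent n0 fail=0; on 'c' 0 → fail=0;  out ∅∪∅=∅
  n21('b'): parent n0 fail=0; on 'b' 0 → fail=0;  out {7}∪∅={7}
  n2('ee'): parent n1 fail=0; on 'e' 0 → fail=1;  out ∅∪∅=∅
  n6('ad'): parent n5 fail=0; on 'd' 0 → fail=0;  out ∅∪∅=∅
  n8('eb'): parent n1 fail=0; on 'b' 0 → fail=21;  out ∅∪{7}={7}
  n12('aa'): parent n5 fail=0; on 'a' 0 → fail=5;  out ∅∪∅=∅
  n18('cd'): parent n17 fail=0; on 'd' 0 → fail=0;  out ∅∪∅=∅
  n22('bc'): parent n21 fail=0; on 'c' 0 → fail=17;  out ∅∪∅=∅
  n3('eee'): parent n2 fail=1; on 'e' 1 → fail=2;  out ∅∪∅=∅
  n7('adb'): parent n6 fail=0; on 'b' 0 → fail=21;  out {1}∪{7}={1,7}
  n9('ebe'): parent n8 fail=21; on 'e' 21→0 → fail=1;  out ∅∪∅=∅
  n13('aab'): parent n12 fail=5; on 'b' 5→0 → fail=21;  out ∅∪{7}={7}
  n19('cda'): parent n18 fail=0; on 'a' 0 → fail=5;  out ∅∪∅=∅
  n23('bca'): parent n22 fail=17; on 'a' 17→0 → fail=5;  out ∅∪∅=∅
  n27('bcb'): parent n22 fail=17; on 'b' 17→0 → fail=21;  out ∅∪{7}={7}
  n4('eeec'): parent n3 fail=2; on 'c' 2→1→0 → fail=17;  out {0}∪∅={0}
  n10('ebec'): parent n9 fail=1; on 'c' 1→0 → fail=17;  out ∅∪∅=∅
  n14('aabd'): parent n13 fail=21; on 'd' 21→0 → fail=0;  out ∅∪∅=∅
  n20('cdae'): parent n19 fail=5; on 'e' 5→0 → fail=1;  out {4}∪∅={4}
  n24('bcab'): parent n23 fail=5; on 'b' 5→0 → fail=21;  out ∅∪{7}={7}
  n28('bcbb'): parent n27 fail=21; on 'b' 21→0 → fail=21;  out ∅∪{7}={7}
  n11('ebecc'): parent n10 fail=17; on 'c' 17→0 → fail=17;  out {2}∪∅={2}
  n15('aabde'): parent n14 fail=0; on 'e' 0 → fail=1;  out ∅∪∅=∅
  n25('bcabb'): parent n24 fail=21; on 'b' 21→0 → fail=21;  out ∅∪{7}={7}
  n29('bcbbb'): parent n28 fail=21; on 'b' 21→0 → fail=21;  out ∅∪{7}={7}
  n16('aabdec'): parent n15 fail=1; on 'c' 1→0 → fail=17;  out {3}∪∅={3}
  n26('bcabbe'): parent n25 fail=21; on 'e' 21→0 → fail=1;  out {5}∪∅={5}
  n30('bcbbbc'): parent n29 fail=21; on 'c' 21 → fail=22;  out {6}∪∅={6}

Run:
i=0 'e': node 0→1
i=1 'e': node 1→2
i=2 'e': node 2→3
i=3 'c': node 3→4  ** P0@[0:3]
i=4 'd': node 4→18 ·f
i=5 'a': node 18→19
i=6 'c': node 19→17 ·f
i=7 'd': node 17→18
i=8 'b': node 18→21 ·f  ** P7@[8:8]
i=9 'a': node 21→5 ·f
i=10 'c': node 5→17 ·f
i=11 'd': node 17→18
i=12 'b': node 18→21 ·f  ** P7@[12:12]
i=13 'c': node 21→22
i=14 'c': node 22→17 ·f
i=15 'c': node 17→17 ·f
i=16 'd': node 17→18
i=17 'a': node 18→19
i=18 'e': node 19→20  ** P4@[15:18]
i=19 'e': node 20→2 ·f
i=20 'e': node 2→3
i=21 'e': node 3→3 ·f
i=22 'c': node 3→4  ** P0@[19:22]
i=23 'b': node 4→21 ·f  ** P7@[23:23]

Matches: [[3,0],[8,7],[12,7],[18,4],[22,0],[23,7]]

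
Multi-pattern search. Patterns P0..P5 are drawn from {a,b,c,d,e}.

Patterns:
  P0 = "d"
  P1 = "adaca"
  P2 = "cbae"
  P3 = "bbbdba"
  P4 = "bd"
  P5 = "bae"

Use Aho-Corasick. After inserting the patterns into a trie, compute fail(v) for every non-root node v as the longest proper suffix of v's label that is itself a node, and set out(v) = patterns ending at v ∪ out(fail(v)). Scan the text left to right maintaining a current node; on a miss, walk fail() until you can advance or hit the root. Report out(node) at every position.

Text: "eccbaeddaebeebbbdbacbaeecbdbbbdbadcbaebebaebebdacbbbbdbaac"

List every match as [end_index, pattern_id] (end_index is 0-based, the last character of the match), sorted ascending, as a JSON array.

Build automaton:
Trie (insert patterns):
  n0 'ε': a→2 b→11 c→7 d→1
  n1 'd': ·  ←P0
  n2 'a': d→3
  n3 'ad': a→4
  n4 'ada': c→5
  n5 'adac': a→6
  n6 'adaca': ·  ←P1
  n7 'c': b→8
  n8 'cb': a→9
  n9 'cba': e→10
  n10 'cbae': ·  ←P2
  n11 'b': a→18 b→12 d→17
  n12 'bb': b→13
  n13 'bbb': d→14
  n14 'bbbd': b→15
  n15 'bbbdb': a→16
  n16 'bbbdba': ·  ←P3
  n17 'bd': ·  ←P4
  n18 'ba': e→19
  n19 'bae': ·  ←P5

Failure links (BFS by depth):
  fail(1) 'd': from fail(0)=0 chase 'd': 0 ⇒ 0;  out={0}∪out(0)={0}
  fail(2) 'a': from fail(0)=0 chase 'a': 0 ⇒ 0;  out=∅∪out(0)=∅
  fail(7) 'c': from fail(0)=0 chase 'c': 0 ⇒ 0;  out=∅∪out(0)=∅
  fail(11) 'b': from fail(0)=0 chase 'b': 0 ⇒ 0;  out=∅∪out(0)=∅
  fail(3) 'ad': from fail(2)=0 chase 'd': 0 ⇒ 1;  out=∅∪out(1)={0}
  fail(8) 'cb': from fail(7)=0 chase 'b': 0 ⇒ 11;  out=∅∪out(11)=∅
  fail(12) 'bb': from fail(11)=0 chase 'b': 0 ⇒ 11;  out=∅∪out(11)=∅
  fail(17) 'bd': from fail(11)=0 chase 'd': 0 ⇒ 1;  out={4}∪out(1)={0,4}
  fail(18) 'ba': from fail(11)=0 chase 'a': 0 ⇒ 2;  out=∅∪out(2)=∅
  fail(4) 'ada': from fail(3)=1 chase 'a': 1→0 ⇒ 2;  out=∅∪out(2)=∅
  fail(9) 'cba': from fail(8)=11 chase 'a': 11 ⇒ 18;  out=∅∪out(18)=∅
  fail(13) 'bbb': from fail(12)=11 chase 'b': 11 ⇒ 12;  out=∅∪out(12)=∅
  fail(19) 'bae': from fail(18)=2 chase 'e': 2→0 ⇒ 0;  out={5}∪out(0)={5}
  fail(5) 'adac': from fail(4)=2 chase 'c': 2→0 ⇒ 7;  out=∅∪out(7)=∅
  fail(10) 'cbae': from fail(9)=18 chase 'e': 18 ⇒ 19;  out={2}∪out(19)={2,5}
  fail(14) 'bbbd': from fail(13)=12 chase 'd': 12→11 ⇒ 17;  out=∅∪out(17)={0,4}
  fail(6) 'adaca': from fail(5)=7 chase 'a': 7→0 ⇒ 2;  out={1}∪out(2)={1}
  fail(15) 'bbbdb': from fail(14)=17 chase 'b': 17→1→0 ⇒ 11;  out=∅∪out(11)=∅
  fail(16) 'bbbdba': from fail(15)=11 chase 'a': 11 ⇒ 18;  out={3}∪out(18)={3}

Run:
[0] read 'e'  n0⇒n0
[1] read 'c'  n0⇒n7
[2] read 'c'  n7⇒n7 ·f
[3] read 'b'  n7⇒n8
[4] read 'a'  n8⇒n9
[5] read 'e'  n9⇒n10  → match P2@[2:5],P5@[3:5]
[6] read 'd'  n10⇒n1 ·f  → match P0@[6:6]
[7] read 'd'  n1⇒n1 ·f  → match P0@[7:7]
[8] read 'a'  n1⇒n2 ·f
[9] read 'e'  n2⇒n0 ·f
[10] read 'b'  n0⇒n11
[11] read 'e'  n11⇒n0 ·f
[12] read 'e'  n0⇒n0
[13] read 'b'  n0⇒n11
[14] read 'b'  n11⇒n12
[15] read 'b'  n12⇒n13
[16] read 'd'  n13⇒n14  → match P0@[16:16],P4@[15:16]
[17] read 'b'  n14⇒n15
[18] read 'a'  n15⇒n16  → match P3@[13:18]
[19] read 'c'  n16⇒n7 ·f
[20] read 'b'  n7⇒n8
[21] read 'a'  n8⇒n9
[22] read 'e'  n9⇒n10  → match P2@[19:22],P5@[20:22]
[23] read 'e'  n10⇒n0 ·f
[24] read 'c'  n0⇒n7
[25] read 'b'  n7⇒n8
[26] read 'd'  n8⇒n17 ·f  → match P0@[26:26],P4@[25:26]
[27] read 'b'  n17⇒n11 ·f
[28] read 'b'  n11⇒n12
[29] read 'b'  n12⇒n13
[30] read 'd'  n13⇒n14  → match P0@[30:30],P4@[29:30]
[31] read 'b'  n14⇒n15
[32] read 'a'  n15⇒n16  → match P3@[27:32]
[33] read 'd'  n16⇒n3 ·f  → match P0@[33:33]
[34] read 'c'  n3⇒n7 ·f
[35] read 'b'  n7⇒n8
[36] read 'a'  n8⇒n9
[37] read 'e'  n9⇒n10  → match P2@[34:37],P5@[35:37]
[38] read 'b'  n10⇒n11 ·f
[39] read 'e'  n11⇒n0 ·f
[40] read 'b'  n0⇒n11
[41] read 'a'  n11⇒n18
[42] read 'e'  n18⇒n19  → match P5@[40:42]
[43] read 'b'  n19⇒n11 ·f
[44] read 'e'  n11⇒n0 ·f
[45] read 'b'  n0⇒n11
[46] read 'd'  n11⇒n17  → match P0@[46:46],P4@[45:46]
[47] read 'a'  n17⇒n2 ·f
[48] read 'c'  n2⇒n7 ·f
[49] read 'b'  n7⇒n8
[50] read 'b'  n8⇒n12 ·f
[51] read 'b'  n12⇒n13
[52] read 'b'  n13⇒n13 ·f
[53] read 'd'  n13⇒n14  → match P0@[53:53],P4@[52:53]
[54] read 'b'  n14⇒n15
[55] read 'a'  n15⇒n16  → match P3@[50:55]
[56] read 'a'  n16⇒n2 ·f
[57] read 'c'  n2⇒n7 ·f

Result: [[5,2],[5,5],[6,0],[7,0],[16,0],[16,4],[18,3],[22,2],[22,5],[26,0],[26,4],[30,0],[30,4],[32,3],[33,0],[37,2],[37,5],[42,5],[46,0],[46,4],[53,0],[53,4],[55,3]]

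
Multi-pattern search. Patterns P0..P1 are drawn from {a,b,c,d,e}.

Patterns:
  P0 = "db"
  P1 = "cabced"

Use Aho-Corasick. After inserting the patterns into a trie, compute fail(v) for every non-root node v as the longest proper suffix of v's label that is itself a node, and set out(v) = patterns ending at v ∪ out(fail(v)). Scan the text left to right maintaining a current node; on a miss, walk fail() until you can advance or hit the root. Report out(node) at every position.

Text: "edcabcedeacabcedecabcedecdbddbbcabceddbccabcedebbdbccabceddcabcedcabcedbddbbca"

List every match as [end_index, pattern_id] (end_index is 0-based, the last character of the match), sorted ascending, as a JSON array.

Construct AC machine:
Trie (insert patterns):
  0='ε' goto c→3 d→1
  1='d' goto b→2
  2='db' goto ·  ←P0
  3='c' goto a→4
  4='ca' goto b→5
  5='cab' goto c→6
  6='cabc' goto e→7
  7='cabce' goto d→8
  8='cabced' goto ·  ←P1

Failure links (BFS by depth):
  fail(1) 'd': from fail(0)=0 chase 'd': 0 ⇒ 0;  out=∅∪out(0)=∅
  fail(3) 'c': from fail(0)=0 chase 'c': 0 ⇒ 0;  out=∅∪out(0)=∅
  fail(2) 'db': from fail(1)=0 chase 'b': 0 ⇒ 0;  out={0}∪out(0)={0}
  fail(4) 'ca': from fail(3)=0 chase 'a': 0 ⇒ 0;  out=∅∪out(0)=∅
  fail(5) 'cab': from fail(4)=0 chase 'b': 0 ⇒ 0;  out=∅∪out(0)=∅
  fail(6) 'cabc': from fail(5)=0 chase 'c': 0 ⇒ 3;  out=∅∪out(3)=∅
  fail(7) 'cabce': from fail(6)=3 chase 'e': 3→0 ⇒ 0;  out=∅∪out(0)=∅
  fail(8) 'cabced': from fail(7)=0 chase 'd': 0 ⇒ 1;  out={1}∪out(1)={1}

Scan:
[0] read 'e'  n0⇒n0
[1] read 'd'  n0⇒n1
[2] read 'c'  n1⇒n3 (fail-walked)
[3] read 'a'  n3⇒n4
[4] read 'b'  n4⇒n5
[5] read 'c'  n5⇒n6
[6] read 'e'  n6⇒n7
[7] read 'd'  n7⇒n8  → match P1@[2:7]
[8] read 'e'  n8⇒n0 (fail-walked)
[9] read 'a'  n0⇒n0
[10] read 'c'  n0⇒n3
[11] read 'a'  n3⇒n4
[12] read 'b'  n4⇒n5
[13] read 'c'  n5⇒n6
[14] read 'e'  n6⇒n7
[15] read 'd'  n7⇒n8  → match P1@[10:15]
[16] read 'e'  n8⇒n0 (fail-walked)
[17] read 'c'  n0⇒n3
[18] read 'a'  n3⇒n4
[19] read 'b'  n4⇒n5
[20] read 'c'  n5⇒n6
[21] read 'e'  n6⇒n7
[22] read 'd'  n7⇒n8  → match P1@[17:22]
[23] read 'e'  n8⇒n0 (fail-walked)
[24] read 'c'  n0⇒n3
[25] read 'd'  n3⇒n1 (fail-walked)
[26] read 'b'  n1⇒n2  → match P0@[25:26]
[27] read 'd'  n2⇒n1 (fail-walked)
[28] read 'd'  n1⇒n1 (fail-walked)
[29] read 'b'  n1⇒n2  → match P0@[28:29]
[30] read 'b'  n2⇒n0 (fail-walked)
[31] read 'c'  n0⇒n3
[32] read 'a'  n3⇒n4
[33] read 'b'  n4⇒n5
[34] read 'c'  n5⇒n6
[35] read 'e'  n6⇒n7
[36] read 'd'  n7⇒n8  → match P1@[31:36]
[37] read 'd'  n8⇒n1 (fail-walked)
[38] read 'b'  n1⇒n2  → match P0@[37:38]
[39] read 'c'  n2⇒n3 (fail-walked)
[40] read 'c'  n3⇒n3 (fail-walked)
[41] read 'a'  n3⇒n4
[42] read 'b'  n4⇒n5
[43] read 'c'  n5⇒n6
[44] read 'e'  n6⇒n7
[45] read 'd'  n7⇒n8  → match P1@[40:45]
[46] read 'e'  n8⇒n0 (fail-walked)
[47] read 'b'  n0⇒n0
[48] read 'b'  n0⇒n0
[49] read 'd'  n0⇒n1
[50] read 'b'  n1⇒n2  → match P0@[49:50]
[51] read 'c'  n2⇒n3 (fail-walked)
[52] read 'c'  n3⇒n3 (fail-walked)
[53] read 'a'  n3⇒n4
[54] read 'b'  n4⇒n5
[55] read 'c'  n5⇒n6
[56] read 'e'  n6⇒n7
[57] read 'd'  n7⇒n8  → match P1@[52:57]
[58] read 'd'  n8⇒n1 (fail-walked)
[59] read 'c'  n1⇒n3 (fail-walked)
[60] read 'a'  n3⇒n4
[61] read 'b'  n4⇒n5
[62] read 'c'  n5⇒n6
[63] read 'e'  n6⇒n7
[64] read 'd'  n7⇒n8  → match P1@[59:64]
[65] read 'c'  n8⇒n3 (fail-walked)
[66] read 'a'  n3⇒n4
[67] read 'b'  n4⇒n5
[68] read 'c'  n5⇒n6
[69] read 'e'  n6⇒n7
[70] read 'd'  n7⇒n8  → match P1@[65:70]
[71] read 'b'  n8⇒n2 (fail-walked)  → match P0@[70:71]
[72] read 'd'  n2⇒n1 (fail-walked)
[73] read 'd'  n1⇒n1 (fail-walked)
[74] read 'b'  n1⇒n2  → match P0@[73:74]
[75] read 'b'  n2⇒n0 (fail-walked)
[76] read 'c'  n0⇒n3
[77] read 'a'  n3⇒n4

Result: [[7,1],[15,1],[22,1],[26,0],[29,0],[36,1],[38,0],[45,1],[50,0],[57,1],[64,1],[70,1],[71,0],[74,0]]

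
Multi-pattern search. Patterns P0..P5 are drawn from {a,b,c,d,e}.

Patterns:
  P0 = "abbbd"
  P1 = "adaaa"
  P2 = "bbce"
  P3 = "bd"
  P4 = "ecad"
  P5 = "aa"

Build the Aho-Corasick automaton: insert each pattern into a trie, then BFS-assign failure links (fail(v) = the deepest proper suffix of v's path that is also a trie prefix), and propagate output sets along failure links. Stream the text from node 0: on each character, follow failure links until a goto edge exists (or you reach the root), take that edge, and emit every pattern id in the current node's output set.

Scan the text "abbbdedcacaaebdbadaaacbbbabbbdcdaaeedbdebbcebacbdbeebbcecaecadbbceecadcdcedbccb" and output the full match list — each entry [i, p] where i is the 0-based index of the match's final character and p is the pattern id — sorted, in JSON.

Construct AC machine:
Trie (insert patterns):
  n0 'ε': a→1 b→10 e→15
  n1 'a': a→19 b→2 d→6
  n2 'ab': b→3
  n3 'abb': b→4
  n4 'abbb': d→5
  n5 'abbbd': ·  [P0 ends]
  n6 'ad': a→7
  n7 'ada': a→8
  n8 'adaa': a→9
  n9 'adaaa': ·  [P1 ends]
  n10 'b': b→11 d→14
  n11 'bb': c→12
  n12 'bbc': e→13
  n13 'bbce': ·  [P2 ends]
  n14 'bd': ·  [P3 ends]
  n15 'e': c→16
  n16 'ec': a→17
  n17 'eca': d→18
  n18 'ecad': ·  [P4 ends]
  n19 'aa': ·  [P5 ends]

Failure links (BFS by depth):
  fail(1) 'a': from fail(0)=0 chase 'a': 0 ⇒ 0;  out=∅∪out(0)=∅
  fail(10) 'b': from fail(0)=0 chase 'b': 0 ⇒ 0;  out=∅∪out(0)=∅
  fail(15) 'e': from fail(0)=0 chase 'e': 0 ⇒ 0;  out=∅∪out(0)=∅
  fail(2) 'ab': from fail(1)=0 chase 'b': 0 ⇒ 10;  out=∅∪out(10)=∅
  fail(6) 'ad': from fail(1)=0 chase 'd': 0 ⇒ 0;  out=∅∪out(0)=∅
  fail(11) 'bb': from fail(10)=0 chase 'b': 0 ⇒ 10;  out=∅∪out(10)=∅
  fail(14) 'bd': from fail(10)=0 chase 'd': 0 ⇒ 0;  out={3}∪out(0)={3}
  fail(16) 'ec': from fail(15)=0 chase 'c': 0 ⇒ 0;  out=∅∪out(0)=∅
  fail(19) 'aa': from fail(1)=0 chase 'a': 0 ⇒ 1;  out={5}∪out(1)={5}
  fail(3) 'abb': from fail(2)=10 chase 'b': 10 ⇒ 11;  out=∅∪out(11)=∅
  fail(7) 'ada': from fail(6)=0 chase 'a': 0 ⇒ 1;  out=∅∪out(1)=∅
  fail(12) 'bbc': from fail(11)=10 chase 'c': 10→0 ⇒ 0;  out=∅∪out(0)=∅
  fail(17) 'eca': from fail(16)=0 chase 'a': 0 ⇒ 1;  out=∅∪out(1)=∅
  fail(4) 'abbb': from fail(3)=11 chase 'b': 11→10 ⇒ 11;  out=∅∪out(11)=∅
  fail(8) 'adaa': from fail(7)=1 chase 'a': 1 ⇒ 19;  out=∅∪out(19)={5}
  fail(13) 'bbce': from fail(12)=0 chase 'e': 0 ⇒ 15;  out={2}∪out(15)={2}
  fail(18) 'ecad': from fail(17)=1 chase 'd': 1 ⇒ 6;  out={4}∪out(6)={4}
  fail(5) 'abbbd': from fail(4)=11 chase 'd': 11→10 ⇒ 14;  out={0}∪out(14)={0,3}
  fail(9) 'adaaa': from fail(8)=19 chase 'a': 19→1 ⇒ 19;  out={1}∪out(19)={1,5}

Scan:
i=0 'a': node 0→1
i=1 'b': node 1→2
i=2 'b': node 2→3
i=3 'b': node 3→4
i=4 'd': node 4→5  emit P0@[0:4],P3@[3:4]
i=5 'e': node 5→15 (via fail)
i=6 'd': node 15→0 (via fail)
i=7 'c': node 0→0
i=8 'a': node 0→1
i=9 'c': node 1→0 (via fail)
i=10 'a': node 0→1
i=11 'a': node 1→19  emit P5@[10:11]
i=12 'e': node 19→15 (via fail)
i=13 'b': node 15→10 (via fail)
i=14 'd': node 10→14  emit P3@[13:14]
i=15 'b': node 14→10 (via fail)
i=16 'a': node 10→1 (via fail)
i=17 'd': node 1→6
i=18 'a': node 6→7
i=19 'a': node 7→8  emit P5@[18:19]
i=20 'a': node 8→9  emit P1@[16:20],P5@[19:20]
i=21 'c': node 9→0 (via fail)
i=22 'b': node 0→10
i=23 'b': node 10→11
i=24 'b': node 11→11 (via fail)
i=25 'a': node 11→1 (via fail)
i=26 'b': node 1→2
i=27 'b': node 2→3
i=28 'b': node 3→4
i=29 'd': node 4→5  emit P0@[25:29],P3@[28:29]
i=30 'c': node 5→0 (via fail)
i=31 'd': node 0→0
i=32 'a': node 0→1
i=33 'a': node 1→19  emit P5@[32:33]
i=34 'e': node 19→15 (via fail)
i=35 'e': node 15→15 (via fail)
i=36 'd': node 15→0 (via fail)
i=37 'b': node 0→10
i=38 'd': node 10→14  emit P3@[37:38]
i=39 'e': node 14→15 (via fail)
i=40 'b': node 15→10 (via fail)
i=41 'b': node 10→11
i=42 'c': node 11→12
i=43 'e': node 12→13  emit P2@[40:43]
i=44 'b': node 13→10 (via fail)
i=45 'a': node 10→1 (via fail)
i=46 'c': node 1→0 (via fail)
i=47 'b': node 0→10
i=48 'd': node 10→14  emit P3@[47:48]
i=49 'b': node 14→10 (via fail)
i=50 'e': node 10→15 (via fail)
i=51 'e': node 15→15 (via fail)
i=52 'b': node 15→10 (via fail)
i=53 'b': node 10→11
i=54 'c': node 11→12
i=55 'e': node 12→13  emit P2@[52:55]
i=56 'c': node 13→16 (via fail)
i=57 'a': node 16→17
i=58 'e': node 17→15 (via fail)
i=59 'c': node 15→16
i=60 'a': node 16→17
i=61 'd': node 17→18  emit P4@[58:61]
i=62 'b': node 18→10 (via fail)
i=63 'b': node 10→11
i=64 'c': node 11→12
i=65 'e': node 12→13  emit P2@[62:65]
i=66 'e': node 13→15 (via fail)
i=67 'c': node 15→16
i=68 'a': node 16→17
i=69 'd': node 17→18  emit P4@[66:69]
i=70 'c': node 18→0 (via fail)
i=71 'd': node 0→0
i=72 'c': node 0→0
i=73 'e': node 0→15
i=74 'd': node 15→0 (via fail)
i=75 'b': node 0→10
i=76 'c': node 10→0 (via fail)
i=77 'c': node 0→0
i=78 'b': node 0→10

All matches (sorted): [[4,0],[4,3],[11,5],[14,3],[19,5],[20,1],[20,5],[29,0],[29,3],[33,5],[38,3],[43,2],[48,3],[55,2],[61,4],[65,2],[69,4]]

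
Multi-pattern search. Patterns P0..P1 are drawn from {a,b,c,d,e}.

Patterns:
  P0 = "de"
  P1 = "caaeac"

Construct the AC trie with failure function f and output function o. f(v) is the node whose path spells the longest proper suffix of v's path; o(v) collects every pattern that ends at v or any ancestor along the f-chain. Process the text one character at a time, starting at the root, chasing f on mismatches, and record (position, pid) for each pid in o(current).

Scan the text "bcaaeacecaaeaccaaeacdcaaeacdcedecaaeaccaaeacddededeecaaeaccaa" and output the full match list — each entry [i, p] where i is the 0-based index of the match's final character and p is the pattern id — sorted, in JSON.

Construct AC machine:
Trie (insert patterns):
  0='ε' goto c→3 d→1
  1='d' goto e→2
  2='de' goto ·  ←P0
  3='c' goto a→4
  4='ca' goto a→5
  5='caa' goto e→6
  6='caae' goto a→7
  7='caaea' goto c→8
  8='caaeac' goto ·  ←P1

Failure links (BFS by depth):
  n1('d'): parent n0 fail=0; on 'd' 0 → fail=0;  out ∅∪∅=∅
  n3('c'): parent n0 fail=0; on 'c' 0 → fail=0;  out ∅∪∅=∅
  n2('de'): parent n1 fail=0; on 'e' 0 → fail=0;  out {0}∪∅={0}
  n4('ca'): parent n3 fail=0; on 'a' 0 → fail=0;  out ∅∪∅=∅
  n5('caa'): parent n4 fail=0; on 'a' 0 → fail=0;  out ∅∪∅=∅
  n6('caae'): parent n5 fail=0; on 'e' 0 → fail=0;  out ∅∪∅=∅
  n7('caaea'): parent n6 fail=0; on 'a' 0 → fail=0;  out ∅∪∅=∅
  n8('caaeac'): parent n7 fail=0; on 'c' 0 → fail=3;  out {1}∪∅={1}

Run:
i=0 'b': node 0→0
i=1 'c': node 0→3
i=2 'a': node 3→4
i=3 'a': node 4→5
i=4 'e': node 5→6
i=5 'a': node 6→7
i=6 'c': node 7→8  → match P1@[1:6]
i=7 'e': node 8→0 (fail-walked)
i=8 'c': node 0→3
i=9 'a': node 3→4
i=10 'a': node 4→5
i=11 'e': node 5→6
i=12 'a': node 6→7
i=13 'c': node 7→8  → match P1@[8:13]
i=14 'c': node 8→3 (fail-walked)
i=15 'a': node 3→4
i=16 'a': node 4→5
i=17 'e': node 5→6
i=18 'a': node 6→7
i=19 'c': node 7→8  → match P1@[14:19]
i=20 'd': node 8→1 (fail-walked)
i=21 'c': node 1→3 (fail-walked)
i=22 'a': node 3→4
i=23 'a': node 4→5
i=24 'e': node 5→6
i=25 'a': node 6→7
i=26 'c': node 7→8  → match P1@[21:26]
i=27 'd': node 8→1 (fail-walked)
i=28 'c': node 1→3 (fail-walked)
i=29 'e': node 3→0 (fail-walked)
i=30 'd': node 0→1
i=31 'e': node 1→2  → match P0@[30:31]
i=32 'c': node 2→3 (fail-walked)
i=33 'a': node 3→4
i=34 'a': node 4→5
i=35 'e': node 5→6
i=36 'a': node 6→7
i=37 'c': node 7→8  → match P1@[32:37]
i=38 'c': node 8→3 (fail-walked)
i=39 'a': node 3→4
i=40 'a': node 4→5
i=41 'e': node 5→6
i=42 'a': node 6→7
i=43 'c': node 7→8  → match P1@[38:43]
i=44 'd': node 8→1 (fail-walked)
i=45 'd': node 1→1 (fail-walked)
i=46 'e': node 1→2  → match P0@[45:46]
i=47 'd': node 2→1 (fail-walked)
i=48 'e': node 1→2  → match P0@[47:48]
i=49 'd': node 2→1 (fail-walked)
i=50 'e': node 1→2  → match P0@[49:50]
i=51 'e': node 2→0 (fail-walked)
i=52 'c': node 0→3
i=53 'a': node 3→4
i=54 'a': node 4→5
i=55 'e': node 5→6
i=56 'a': node 6→7
i=57 'c': node 7→8  → match P1@[52:57]
i=58 'c': node 8→3 (fail-walked)
i=59 'a': node 3→4
i=60 'a': node 4→5

Result: [[6,1],[13,1],[19,1],[26,1],[31,0],[37,1],[43,1],[46,0],[48,0],[50,0],[57,1]]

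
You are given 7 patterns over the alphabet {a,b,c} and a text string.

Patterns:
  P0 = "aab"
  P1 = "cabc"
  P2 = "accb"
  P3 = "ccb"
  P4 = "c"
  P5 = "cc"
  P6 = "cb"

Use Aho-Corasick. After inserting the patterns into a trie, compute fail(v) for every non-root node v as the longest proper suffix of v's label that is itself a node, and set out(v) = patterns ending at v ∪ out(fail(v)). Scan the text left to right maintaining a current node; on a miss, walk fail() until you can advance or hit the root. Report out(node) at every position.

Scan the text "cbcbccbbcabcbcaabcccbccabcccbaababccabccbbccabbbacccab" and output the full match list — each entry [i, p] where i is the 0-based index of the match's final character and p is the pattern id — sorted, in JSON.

Build:
Trie nodes:
  0='ε' goto a→1 c→4
  1='a' goto a→2 c→8
  2='aa' goto b→3
  3='aab' goto ·  [P0 ends]
  4='c' goto a→5 b→13 c→11  [P4 ends]
  5='ca' goto b→6
  6='cab' goto c→7
  7='cabc' goto ·  [P1 ends]
  8='ac' goto c→9
  9='acc' goto b→10
  10='accb' goto ·  [P2 ends]
  11='cc' goto b→12  [P5 ends]
  12='ccb' goto ·  [P3 ends]
  13='cb' goto ·  [P6 ends]

BFS fail/out derivation:
  fail(1) 'a': from fail(0)=0 chase 'a': 0 ⇒ 0;  out=∅∪out(0)=∅
  fail(4) 'c': from fail(0)=0 chase 'c': 0 ⇒ 0;  out={4}∪out(0)={4}
  fail(2) 'aa': from fail(1)=0 chase 'a': 0 ⇒ 1;  out=∅∪out(1)=∅
  fail(5) 'ca': from fail(4)=0 chase 'a': 0 ⇒ 1;  out=∅∪out(1)=∅
  fail(8) 'ac': from fail(1)=0 chase 'c': 0 ⇒ 4;  out=∅∪out(4)={4}
  fail(11) 'cc': from fail(4)=0 chase 'c': 0 ⇒ 4;  out={5}∪out(4)={4,5}
  fail(13) 'cb': from fail(4)=0 chase 'b': 0 ⇒ 0;  out={6}∪out(0)={6}
  fail(3) 'aab': from fail(2)=1 chase 'b': 1→0 ⇒ 0;  out={0}∪out(0)={0}
  fail(6) 'cab': from fail(5)=1 chase 'b': 1→0 ⇒ 0;  out=∅∪out(0)=∅
  fail(9) 'acc': from fail(8)=4 chase 'c': 4 ⇒ 11;  out=∅∪out(11)={4,5}
  fail(12) 'ccb': from fail(11)=4 chase 'b': 4 ⇒ 13;  out={3}∪out(13)={3,6}
  fail(7) 'cabc': from fail(6)=0 chase 'c': 0 ⇒ 4;  out={1}∪out(4)={1,4}
  fail(10) 'accb': from fail(9)=11 chase 'b': 11 ⇒ 12;  out={2}∪out(12)={2,3,6}

Run:
pos 0 'c': at 4  ** P4@[0:0]
pos 1 'b': at 13  ** P6@[0:1]
pos 2 'c': at 4 (via fail)  ** P4@[2:2]
pos 3 'b': at 13  ** P6@[2:3]
pos 4 'c': at 4 (via fail)  ** P4@[4:4]
pos 5 'c': at 11  ** P4@[5:5],P5@[4:5]
pos 6 'b': at 12  ** P3@[4:6],P6@[5:6]
pos 7 'b': at 0 (via fail)
pos 8 'c': at 4  ** P4@[8:8]
pos 9 'a': at 5
pos 10 'b': at 6
pos 11 'c': at 7  ** P1@[8:11],P4@[11:11]
pos 12 'b': at 13 (via fail)  ** P6@[11:12]
pos 13 'c': at 4 (via fail)  ** P4@[13:13]
pos 14 'a': at 5
pos 15 'a': at 2 (via fail)
pos 16 'b': at 3  ** P0@[14:16]
pos 17 'c': at 4 (via fail)  ** P4@[17:17]
pos 18 'c': at 11  ** P4@[18:18],P5@[17:18]
pos 19 'c': at 11 (via fail)  ** P4@[19:19],P5@[18:19]
pos 20 'b': at 12  ** P3@[18:20],P6@[19:20]
pos 21 'c': at 4 (via fail)  ** P4@[21:21]
pos 22 'c': at 11  ** P4@[22:22],P5@[21:22]
pos 23 'a': at 5 (via fail)
pos 24 'b': at 6
pos 25 'c': at 7  ** P1@[22:25],P4@[25:25]
pos 26 'c': at 11 (via fail)  ** P4@[26:26],P5@[25:26]
pos 27 'c': at 11 (via fail)  ** P4@[27:27],P5@[26:27]
pos 28 'b': at 12  ** P3@[26:28],P6@[27:28]
pos 29 'a': at 1 (via fail)
pos 30 'a': at 2
pos 31 'b': at 3  ** P0@[29:31]
pos 32 'a': at 1 (via fail)
pos 33 'b': at 0 (via fail)
pos 34 'c': at 4  ** P4@[34:34]
pos 35 'c': at 11  ** P4@[35:35],P5@[34:35]
pos 36 'a': at 5 (via fail)
pos 37 'b': at 6
pos 38 'c': at 7  ** P1@[35:38],P4@[38:38]
pos 39 'c': at 11 (via fail)  ** P4@[39:39],P5@[38:39]
pos 40 'b': at 12  ** P3@[38:40],P6@[39:40]
pos 41 'b': at 0 (via fail)
pos 42 'c': at 4  ** P4@[42:42]
pos 43 'c': at 11  ** P4@[43:43],P5@[42:43]
pos 44 'a': at 5 (via fail)
pos 45 'b': at 6
pos 46 'b': at 0 (via fail)
pos 47 'b': at 0
pos 48 'a': at 1
pos 49 'c': at 8  ** P4@[49:49]
pos 50 'c': at 9  ** P4@[50:50],P5@[49:50]
pos 51 'c': at 11 (via fail)  ** P4@[51:51],P5@[50:51]
pos 52 'a': at 5 (via fail)
pos 53 'b': at 6

All matches (sorted): [[0,4],[1,6],[2,4],[3,6],[4,4],[5,4],[5,5],[6,3],[6,6],[8,4],[11,1],[11,4],[12,6],[13,4],[16,0],[17,4],[18,4],[18,5],[19,4],[19,5],[20,3],[20,6],[21,4],[22,4],[22,5],[25,1],[25,4],[26,4],[26,5],[27,4],[27,5],[28,3],[28,6],[31,0],[34,4],[35,4],[35,5],[38,1],[38,4],[39,4],[39,5],[40,3],[40,6],[42,4],[43,4],[43,5],[49,4],[50,4],[50,5],[51,4],[51,5]]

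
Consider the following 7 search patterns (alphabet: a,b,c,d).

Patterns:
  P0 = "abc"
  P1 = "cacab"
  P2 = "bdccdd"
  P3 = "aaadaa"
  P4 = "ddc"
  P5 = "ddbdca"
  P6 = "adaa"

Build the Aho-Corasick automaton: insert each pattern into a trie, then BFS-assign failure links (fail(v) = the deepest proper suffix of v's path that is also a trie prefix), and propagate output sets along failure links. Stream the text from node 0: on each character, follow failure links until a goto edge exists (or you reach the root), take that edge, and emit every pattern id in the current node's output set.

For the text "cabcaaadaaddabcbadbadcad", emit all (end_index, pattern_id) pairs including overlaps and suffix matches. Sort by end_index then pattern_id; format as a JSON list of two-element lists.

Build:
Trie nodes:
  0='ε' goto a→1 b→9 c→4 d→20
  1='a' goto a→15 b→2 d→27
  2='ab' goto c→3
  3='abc' goto ·  ←P0
  4='c' goto a→5
  5='ca' goto c→6
  6='cac' goto a→7
  7='caca' goto b→8
  8='cacab' goto ·  ←P1
  9='b' goto d→10
  10='bd' goto c→11
  11='bdc' goto c→12
  12='bdcc' goto d→13
  13='bdccd' goto d→14
  14='bdccdd' goto ·  ←P2
  15='aa' goto a→16
  16='aaa' goto d→17
  17='aaad' goto a→18
  18='aaada' goto a→19
  19='aaadaa' goto ·  ←P3
  20='d' goto d→21
  21='dd' goto b→23 c→22
  22='ddc' goto ·  ←P4
  23='ddb' goto d→24
  24='ddbd' goto c→25
  25='ddbdc' goto a→26
  26='ddbdca' goto ·  ←P5
  27='ad' goto a→28
  28='ada' goto a→29
  29='adaa' goto ·  ←P6

Failure links (BFS by depth):
  fail(1) 'a': from fail(0)=0 chase 'a': 0 ⇒ 0;  out=∅∪out(0)=∅
  fail(4) 'c': from fail(0)=0 chase 'c': 0 ⇒ 0;  out=∅∪out(0)=∅
  fail(9) 'b': from fail(0)=0 chase 'b': 0 ⇒ 0;  out=∅∪out(0)=∅
  fail(20) 'd': from fail(0)=0 chase 'd': 0 ⇒ 0;  out=∅∪out(0)=∅
  fail(2) 'ab': from fail(1)=0 chase 'b': 0 ⇒ 9;  out=∅∪out(9)=∅
  fail(5) 'ca': from fail(4)=0 chase 'a': 0 ⇒ 1;  out=∅∪out(1)=∅
  fail(10) 'bd': from fail(9)=0 chase 'd': 0 ⇒ 20;  out=∅∪out(20)=∅
  fail(15) 'aa': from fail(1)=0 chase 'a': 0 ⇒ 1;  out=∅∪out(1)=∅
  fail(21) 'dd': from fail(20)=0 chase 'd': 0 ⇒ 20;  out=∅∪out(20)=∅
  fail(27) 'ad': from fail(1)=0 chase 'd': 0 ⇒ 20;  out=∅∪out(20)=∅
  fail(3) 'abc': from fail(2)=9 chase 'c': 9→0 ⇒ 4;  out={0}∪out(4)={0}
  fail(6) 'cac': from fail(5)=1 chase 'c': 1→0 ⇒ 4;  out=∅∪out(4)=∅
  fail(11) 'bdc': from fail(10)=20 chase 'c': 20→0 ⇒ 4;  out=∅∪out(4)=∅
  fail(16) 'aaa': from fail(15)=1 chase 'a': 1 ⇒ 15;  out=∅∪out(15)=∅
  fail(22) 'ddc': from fail(21)=20 chase 'c': 20→0 ⇒ 4;  out={4}∪out(4)={4}
  fail(23) 'ddb': from fail(21)=20 chase 'b': 20→0 ⇒ 9;  out=∅∪out(9)=∅
  fail(28) 'ada': from fail(27)=20 chase 'a': 20→0 ⇒ 1;  out=∅∪out(1)=∅
  fail(7) 'caca': from fail(6)=4 chase 'a': 4 ⇒ 5;  out=∅∪out(5)=∅
  fail(12) 'bdcc': from fail(11)=4 chase 'c': 4→0 ⇒ 4;  out=∅∪out(4)=∅
  fail(17) 'aaad': from fail(16)=15 chase 'd': 15→1 ⇒ 27;  out=∅∪out(27)=∅
  fail(24) 'ddbd': from fail(23)=9 chase 'd': 9 ⇒ 10;  out=∅∪out(10)=∅
  fail(29) 'adaa': from fail(28)=1 chase 'a': 1 ⇒ 15;  out={6}∪out(15)={6}
  fail(8) 'cacab': from fail(7)=5 chase 'b': 5→1 ⇒ 2;  out={1}∪out(2)={1}
  fail(13) 'bdccd': from fail(12)=4 chase 'd': 4→0 ⇒ 20;  out=∅∪out(20)=∅
  fail(18) 'aaada': from fail(17)=27 chase 'a': 27 ⇒ 28;  out=∅∪out(28)=∅
  fail(25) 'ddbdc': from fail(24)=10 chase 'c': 10 ⇒ 11;  out=∅∪out(11)=∅
  fail(14) 'bdccdd': from fail(13)=20 chase 'd': 20 ⇒ 21;  out={2}∪out(21)={2}
  fail(19) 'aaadaa': from fail(18)=28 chase 'a': 28 ⇒ 29;  out={3}∪out(29)={3,6}
  fail(26) 'ddbdca': from fail(25)=11 chase 'a': 11→4 ⇒ 5;  out={5}∪out(5)={5}

Run:
i=0 'c': node 0→4
i=1 'a': node 4→5
i=2 'b': node 5→2 (via fail)
i=3 'c': node 2→3  ** P0@[1:3]
i=4 'a': node 3→5 (via fail)
i=5 'a': node 5→15 (via fail)
i=6 'a': node 15→16
i=7 'd': node 16→17
i=8 'a': node 17→18
i=9 'a': node 18→19  ** P3@[4:9],P6@[6:9]
i=10 'd': node 19→27 (via fail)
i=11 'd': node 27→21 (via fail)
i=12 'a': node 21→1 (via fail)
i=13 'b': node 1→2
i=14 'c': node 2→3  ** P0@[12:14]
i=15 'b': node 3→9 (via fail)
i=16 'a': node 9→1 (via fail)
i=17 'd': node 1→27
i=18 'b': node 27→9 (via fail)
i=19 'a': node 9→1 (via fail)
i=20 'd': node 1→27
i=21 'c': node 27→4 (via fail)
i=22 'a': node 4→5
i=23 'd': node 5→27 (via fail)

Matches: [[3,0],[9,3],[9,6],[14,0]]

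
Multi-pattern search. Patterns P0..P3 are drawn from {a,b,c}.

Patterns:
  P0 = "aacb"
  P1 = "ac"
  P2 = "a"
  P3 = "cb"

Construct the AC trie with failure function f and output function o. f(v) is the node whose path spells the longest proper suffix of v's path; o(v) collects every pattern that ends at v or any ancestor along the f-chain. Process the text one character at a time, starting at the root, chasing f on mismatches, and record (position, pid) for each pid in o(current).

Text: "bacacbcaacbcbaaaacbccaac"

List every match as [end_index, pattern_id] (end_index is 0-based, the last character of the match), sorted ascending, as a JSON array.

Build:
Trie (insert patterns):
  0='ε' goto a→1 c→6
  1='a' goto a→2 c→5  ←P2
  2='aa' goto c→3
  3='aac' goto b→4
  4='aacb' goto ·  ←P0
  5='ac' goto ·  ←P1
  6='c' goto b→7
  7='cb' goto ·  ←P3

BFS fail/out derivation:
  fail(1) 'a': from fail(0)=0 chase 'a': 0 ⇒ 0;  out={2}∪out(0)={2}
  fail(6) 'c': from fail(0)=0 chase 'c': 0 ⇒ 0;  out=∅∪out(0)=∅
  fail(2) 'aa': from fail(1)=0 chase 'a': 0 ⇒ 1;  out=∅∪out(1)={2}
  fail(5) 'ac': from fail(1)=0 chase 'c': 0 ⇒ 6;  out={1}∪out(6)={1}
  fail(7) 'cb': from fail(6)=0 chase 'b': 0 ⇒ 0;  out={3}∪out(0)={3}
  fail(3) 'aac': from fail(2)=1 chase 'c': 1 ⇒ 5;  out=∅∪out(5)={1}
  fail(4) 'aacb': from fail(3)=5 chase 'b': 5→6 ⇒ 7;  out={0}∪out(7)={0,3}

Text stream:
pos 0 'b': at 0
pos 1 'a': at 1  emit P2@[1:1]
pos 2 'c': at 5  emit P1@[1:2]
pos 3 'a': at 1 (fail-walked)  emit P2@[3:3]
pos 4 'c': at 5  emit P1@[3:4]
pos 5 'b': at 7 (fail-walked)  emit P3@[4:5]
pos 6 'c': at 6 (fail-walked)
pos 7 'a': at 1 (fail-walked)  emit P2@[7:7]
pos 8 'a': at 2  emit P2@[8:8]
pos 9 'c': at 3  emit P1@[8:9]
pos 10 'b': at 4  emit P0@[7:10],P3@[9:10]
pos 11 'c': at 6 (fail-walked)
pos 12 'b': at 7  emit P3@[11:12]
pos 13 'a': at 1 (fail-walked)  emit P2@[13:13]
pos 14 'a': at 2  emit P2@[14:14]
pos 15 'a': at 2 (fail-walked)  emit P2@[15:15]
pos 16 'a': at 2 (fail-walked)  emit P2@[16:16]
pos 17 'c': at 3  emit P1@[16:17]
pos 18 'b': at 4  emit P0@[15:18],P3@[17:18]
pos 19 'c': at 6 (fail-walked)
pos 20 'c': at 6 (fail-walked)
pos 21 'a': at 1 (fail-walked)  emit P2@[21:21]
pos 22 'a': at 2  emit P2@[22:22]
pos 23 'c': at 3  emit P1@[22:23]

Result: [[1,2],[2,1],[3,2],[4,1],[5,3],[7,2],[8,2],[9,1],[10,0],[10,3],[12,3],[13,2],[14,2],[15,2],[16,2],[17,1],[18,0],[18,3],[21,2],[22,2],[23,1]]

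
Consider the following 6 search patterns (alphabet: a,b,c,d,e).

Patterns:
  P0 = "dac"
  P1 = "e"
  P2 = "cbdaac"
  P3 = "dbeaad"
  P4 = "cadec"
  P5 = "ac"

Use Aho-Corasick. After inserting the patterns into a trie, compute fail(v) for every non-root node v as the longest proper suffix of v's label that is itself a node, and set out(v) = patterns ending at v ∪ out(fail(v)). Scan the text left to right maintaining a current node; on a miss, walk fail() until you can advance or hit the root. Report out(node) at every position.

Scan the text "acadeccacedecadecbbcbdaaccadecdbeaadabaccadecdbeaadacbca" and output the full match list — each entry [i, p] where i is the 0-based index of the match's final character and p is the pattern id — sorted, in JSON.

Construct AC machine:
Trie (insert patterns):
  n0 'ε': a→20 c→5 d→1 e→4
  n1 'd': a→2 b→11
  n2 'da': c→3
  n3 'dac': ·  [P0 ends]
  n4 'e': ·  [P1 ends]
  n5 'c': a→16 b→6
  n6 'cb': d→7
  n7 'cbd': a→8
  n8 'cbda': a→9
  n9 'cbdaa': c→10
  n10 'cbdaac': ·  [P2 ends]
  n11 'db': e→12
  n12 'dbe': a→13
  n13 'dbea': a→14
  n14 'dbeaa': d→15
  n15 'dbeaad': ·  [P3 ends]
  n16 'ca': d→17
  n17 'cad': e→18
  n18 'cade': c→19
  n19 'cadec': ·  [P4 ends]
  n20 'a': c→21
  n21 'ac': ·  [P5 ends]

BFS fail/out derivation:
  fail(1) 'd': from fail(0)=0 chase 'd': 0 ⇒ 0;  out=∅∪out(0)=∅
  fail(4) 'e': from fail(0)=0 chase 'e': 0 ⇒ 0;  out={1}∪out(0)={1}
  fail(5) 'c': from fail(0)=0 chase 'c': 0 ⇒ 0;  out=∅∪out(0)=∅
  fail(20) 'a': from fail(0)=0 chase 'a': 0 ⇒ 0;  out=∅∪out(0)=∅
  fail(2) 'da': from fail(1)=0 chase 'a': 0 ⇒ 20;  out=∅∪out(20)=∅
  fail(6) 'cb': from fail(5)=0 chase 'b': 0 ⇒ 0;  out=∅∪out(0)=∅
  fail(11) 'db': from fail(1)=0 chase 'b': 0 ⇒ 0;  out=∅∪out(0)=∅
  fail(16) 'ca': from fail(5)=0 chase 'a': 0 ⇒ 20;  out=∅∪out(20)=∅
  fail(21) 'ac': from fail(20)=0 chase 'c': 0 ⇒ 5;  out={5}∪out(5)={5}
  fail(3) 'dac': from fail(2)=20 chase 'c': 20 ⇒ 21;  out={0}∪out(21)={0,5}
  fail(7) 'cbd': from fail(6)=0 chase 'd': 0 ⇒ 1;  out=∅∪out(1)=∅
  fail(12) 'dbe': from fail(11)=0 chase 'e': 0 ⇒ 4;  out=∅∪out(4)={1}
  fail(17) 'cad': from fail(16)=20 chase 'd': 20→0 ⇒ 1;  out=∅∪out(1)=∅
  fail(8) 'cbda': from fail(7)=1 chase 'a': 1 ⇒ 2;  out=∅∪out(2)=∅
  fail(13) 'dbea': from fail(12)=4 chase 'a': 4→0 ⇒ 20;  out=∅∪out(20)=∅
  fail(18) 'cade': from fail(17)=1 chase 'e': 1→0 ⇒ 4;  out=∅∪out(4)={1}
  fail(9) 'cbdaa': from fail(8)=2 chase 'a': 2→20→0 ⇒ 20;  out=∅∪out(20)=∅
  fail(14) 'dbeaa': from fail(13)=20 chase 'a': 20→0 ⇒ 20;  out=∅∪out(20)=∅
  fail(19) 'cadec': from fail(18)=4 chase 'c': 4→0 ⇒ 5;  out={4}∪out(5)={4}
  fail(10) 'cbdaac': from fail(9)=20 chase 'c': 20 ⇒ 21;  out={2}∪out(21)={2,5}
  fail(15) 'dbeaad': from fail(14)=20 chase 'd': 20→0 ⇒ 1;  out={3}∪out(1)={3}

Scan:
pos 0 'a': at 20
pos 1 'c': at 21  emit P5@[0:1]
pos 2 'a': at 16 ·f
pos 3 'd': at 17
pos 4 'e': at 18  emit P1@[4:4]
pos 5 'c': at 19  emit P4@[1:5]
pos 6 'c': at 5 ·f
pos 7 'a': at 16
pos 8 'c': at 21 ·f  emit P5@[7:8]
pos 9 'e': at 4 ·f  emit P1@[9:9]
pos 10 'd': at 1 ·f
pos 11 'e': at 4 ·f  emit P1@[11:11]
pos 12 'c': at 5 ·f
pos 13 'a': at 16
pos 14 'd': at 17
pos 15 'e': at 18  emit P1@[15:15]
pos 16 'c': at 19  emit P4@[12:16]
pos 17 'b': at 6 ·f
pos 18 'b': at 0 ·f
pos 19 'c': at 5
pos 20 'b': at 6
pos 21 'd': at 7
pos 22 'a': at 8
pos 23 'a': at 9
pos 24 'c': at 10  emit P2@[19:24],P5@[23:24]
pos 25 'c': at 5 ·f
pos 26 'a': at 16
pos 27 'd': at 17
pos 28 'e': at 18  emit P1@[28:28]
pos 29 'c': at 19  emit P4@[25:29]
pos 30 'd': at 1 ·f
pos 31 'b': at 11
pos 32 'e': at 12  emit P1@[32:32]
pos 33 'a': at 13
pos 34 'a': at 14
pos 35 'd': at 15  emit P3@[30:35]
pos 36 'a': at 2 ·f
pos 37 'b': at 0 ·f
pos 38 'a': at 20
pos 39 'c': at 21  emit P5@[38:39]
pos 40 'c': at 5 ·f
pos 41 'a': at 16
pos 42 'd': at 17
pos 43 'e': at 18  emit P1@[43:43]
pos 44 'c': at 19  emit P4@[40:44]
pos 45 'd': at 1 ·f
pos 46 'b': at 11
pos 47 'e': at 12  emit P1@[47:47]
pos 48 'a': at 13
pos 49 'a': at 14
pos 50 'd': at 15  emit P3@[45:50]
pos 51 'a': at 2 ·f
pos 52 'c': at 3  emit P0@[50:52],P5@[51:52]
pos 53 'b': at 6 ·f
pos 54 'c': at 5 ·f
pos 55 'a': at 16

All matches (sorted): [[1,5],[4,1],[5,4],[8,5],[9,1],[11,1],[15,1],[16,4],[24,2],[24,5],[28,1],[29,4],[32,1],[35,3],[39,5],[43,1],[44,4],[47,1],[50,3],[52,0],[52,5]]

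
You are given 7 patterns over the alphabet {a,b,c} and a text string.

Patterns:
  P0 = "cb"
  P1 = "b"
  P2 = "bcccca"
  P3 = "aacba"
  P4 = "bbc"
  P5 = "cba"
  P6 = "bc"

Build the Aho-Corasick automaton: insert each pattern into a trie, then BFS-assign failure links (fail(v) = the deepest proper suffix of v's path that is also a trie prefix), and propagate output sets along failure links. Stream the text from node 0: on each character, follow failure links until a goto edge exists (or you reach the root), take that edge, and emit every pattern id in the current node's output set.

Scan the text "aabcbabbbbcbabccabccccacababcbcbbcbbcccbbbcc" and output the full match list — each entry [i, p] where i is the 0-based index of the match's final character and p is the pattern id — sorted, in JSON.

Build:
Trie nodes:
  0='ε' goto a→9 b→3 c→1
  1='c' goto b→2
  2='cb' goto a→16  [P0 ends]
  3='b' goto b→14 c→4  [P1 ends]
  4='bc' goto c→5  [P6 ends]
  5='bcc' goto c→6
  6='bccc' goto c→7
  7='bcccc' goto a→8
  8='bcccca' goto ·  [P2 ends]
  9='a' goto a→10
  10='aa' goto c→11
  11='aac' goto b→12
  12='aacb' goto a→13
  13='aacba' goto ·  [P3 ends]
  14='bb' goto c→15
  15='bbc' goto ·  [P4 ends]
  16='cba' goto ·  [P5 ends]

BFS fail/out derivation:
  n1('c'): parent n0 fail=0; on 'c' 0 → fail=0;  out ∅∪∅=∅
  n3('b'): parent n0 fail=0; on 'b' 0 → fail=0;  out {1}∪∅={1}
  n9('a'): parent n0 fail=0; on 'a' 0 → fail=0;  out ∅∪∅=∅
  n2('cb'): parent n1 fail=0; on 'b' 0 → fail=3;  out {0}∪{1}={0,1}
  n4('bc'): parent n3 fail=0; on 'c' 0 → fail=1;  out {6}∪∅={6}
  n10('aa'): parent n9 fail=0; on 'a' 0 → fail=9;  out ∅∪∅=∅
  n14('bb'): parent n3 fail=0; on 'b' 0 → fail=3;  out ∅∪{1}={1}
  n5('bcc'): parent n4 fail=1; on 'c' 1→0 → fail=1;  out ∅∪∅=∅
  n11('aac'): parent n10 fail=9; on 'c' 9→0 → fail=1;  out ∅∪∅=∅
  n15('bbc'): parent n14 fail=3; on 'c' 3 → fail=4;  out {4}∪{6}={4,6}
  n16('cba'): parent n2 fail=3; on 'a' 3→0 → fail=9;  out {5}∪∅={5}
  n6('bccc'): parent n5 fail=1; on 'c' 1→0 → fail=1;  out ∅∪∅=∅
  n12('aacb'): parent n11 fail=1; on 'b' 1 → fail=2;  out ∅∪{0,1}={0,1}
  n7('bcccc'): parent n6 fail=1; on 'c' 1→0 → fail=1;  out ∅∪∅=∅
  n13('aacba'): parent n12 fail=2; on 'a' 2 → fail=16;  out {3}∪{5}={3,5}
  n8('bcccca'): parent n7 fail=1; on 'a' 1→0 → fail=9;  out {2}∪∅={2}

Scan:
[0] read 'a'  n0⇒n9
[1] read 'a'  n9⇒n10
[2] read 'b'  n10⇒n3 (fail-walked)  → match P1@[2:2]
[3] read 'c'  n3⇒n4  → match P6@[2:3]
[4] read 'b'  n4⇒n2 (fail-walked)  → match P0@[3:4],P1@[4:4]
[5] read 'a'  n2⇒n16  → match P5@[3:5]
[6] read 'b'  n16⇒n3 (fail-walked)  → match P1@[6:6]
[7] read 'b'  n3⇒n14  → match P1@[7:7]
[8] read 'b'  n14⇒n14 (fail-walked)  → match P1@[8:8]
[9] read 'b'  n14⇒n14 (fail-walked)  → match P1@[9:9]
[10] read 'c'  n14⇒n15  → match P4@[8:10],P6@[9:10]
[11] read 'b'  n15⇒n2 (fail-walked)  → match P0@[10:11],P1@[11:11]
[12] read 'a'  n2⇒n16  → match P5@[10:12]
[13] read 'b'  n16⇒n3 (fail-walked)  → match P1@[13:13]
[14] read 'c'  n3⇒n4  → match P6@[13:14]
[15] read 'c'  n4⇒n5
[16] read 'a'  n5⇒n9 (fail-walked)
[17] read 'b'  n9⇒n3 (fail-walked)  → match P1@[17:17]
[18] read 'c'  n3⇒n4  → match P6@[17:18]
[19] read 'c'  n4⇒n5
[20] read 'c'  n5⇒n6
[21] read 'c'  n6⇒n7
[22] read 'a'  n7⇒n8  → match P2@[17:22]
[23] read 'c'  n8⇒n1 (fail-walked)
[24] read 'a'  n1⇒n9 (fail-walked)
[25] read 'b'  n9⇒n3 (fail-walked)  → match P1@[25:25]
[26] read 'a'  n3⇒n9 (fail-walked)
[27] read 'b'  n9⇒n3 (fail-walked)  → match P1@[27:27]
[28] read 'c'  n3⇒n4  → match P6@[27:28]
[29] read 'b'  n4⇒n2 (fail-walked)  → match P0@[28:29],P1@[29:29]
[30] read 'c'  n2⇒n4 (fail-walked)  → match P6@[29:30]
[31] read 'b'  n4⇒n2 (fail-walked)  → match P0@[30:31],P1@[31:31]
[32] read 'b'  n2⇒n14 (fail-walked)  → match P1@[32:32]
[33] read 'c'  n14⇒n15  → match P4@[31:33],P6@[32:33]
[34] read 'b'  n15⇒n2 (fail-walked)  → match P0@[33:34],P1@[34:34]
[35] read 'b'  n2⇒n14 (fail-walked)  → match P1@[35:35]
[36] read 'c'  n14⇒n15  → match P4@[34:36],P6@[35:36]
[37] read 'c'  n15⇒n5 (fail-walked)
[38] read 'c'  n5⇒n6
[39] read 'b'  n6⇒n2 (fail-walked)  → match P0@[38:39],P1@[39:39]
[40] read 'b'  n2⇒n14 (fail-walked)  → match P1@[40:40]
[41] read 'b'  n14⇒n14 (fail-walked)  → match P1@[41:41]
[42] read 'c'  n14⇒n15  → match P4@[40:42],P6@[41:42]
[43] read 'c'  n15⇒n5 (fail-walked)

Result: [[2,1],[3,6],[4,0],[4,1],[5,5],[6,1],[7,1],[8,1],[9,1],[10,4],[10,6],[11,0],[11,1],[12,5],[13,1],[14,6],[17,1],[18,6],[22,2],[25,1],[27,1],[28,6],[29,0],[29,1],[30,6],[31,0],[31,1],[32,1],[33,4],[33,6],[34,0],[34,1],[35,1],[36,4],[36,6],[39,0],[39,1],[40,1],[41,1],[42,4],[42,6]]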